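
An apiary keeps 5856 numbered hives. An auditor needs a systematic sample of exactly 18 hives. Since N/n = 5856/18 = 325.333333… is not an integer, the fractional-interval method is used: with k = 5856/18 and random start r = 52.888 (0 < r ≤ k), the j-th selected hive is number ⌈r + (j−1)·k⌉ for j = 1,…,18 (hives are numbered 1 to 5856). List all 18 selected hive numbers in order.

j=1: r + 0k = 52.888 → ⌈·⌉ = 53
j=2: r + 1k = 378.221333… → ⌈·⌉ = 379
j=3: r + 2k = 703.554666… → ⌈·⌉ = 704
j=4: r + 3k = 1028.888 → ⌈·⌉ = 1029
j=5: r + 4k = 1354.221333… → ⌈·⌉ = 1355
j=6: r + 5k = 1679.554666… → ⌈·⌉ = 1680
j=7: r + 6k = 2004.888 → ⌈·⌉ = 2005
j=8: r + 7k = 2330.221333… → ⌈·⌉ = 2331
j=9: r + 8k = 2655.554666… → ⌈·⌉ = 2656
j=10: r + 9k = 2980.888 → ⌈·⌉ = 2981
j=11: r + 10k = 3306.221333… → ⌈·⌉ = 3307
j=12: r + 11k = 3631.554666… → ⌈·⌉ = 3632
j=13: r + 12k = 3956.888 → ⌈·⌉ = 3957
j=14: r + 13k = 4282.221333… → ⌈·⌉ = 4283
j=15: r + 14k = 4607.554666… → ⌈·⌉ = 4608
j=16: r + 15k = 4932.888 → ⌈·⌉ = 4933
j=17: r + 16k = 5258.221333… → ⌈·⌉ = 5259
j=18: r + 17k = 5583.554666… → ⌈·⌉ = 5584

53, 379, 704, 1029, 1355, 1680, 2005, 2331, 2656, 2981, 3307, 3632, 3957, 4283, 4608, 4933, 5259, 5584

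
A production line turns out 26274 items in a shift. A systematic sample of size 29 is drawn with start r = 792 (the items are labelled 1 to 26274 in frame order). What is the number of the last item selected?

k = 26274/29 = 906
29th selection = r + (29−1)·k = 792 + 28×906 = 792 + 25368 = 26160

26160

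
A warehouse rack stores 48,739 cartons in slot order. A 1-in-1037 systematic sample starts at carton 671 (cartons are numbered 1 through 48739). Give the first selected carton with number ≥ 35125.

35929

k = 1037
Steps past start: ⌈(35125 − 671)/1037⌉ = ⌈34454/1037⌉ = 34
Selected carton: 671 + 34×1037 = 35929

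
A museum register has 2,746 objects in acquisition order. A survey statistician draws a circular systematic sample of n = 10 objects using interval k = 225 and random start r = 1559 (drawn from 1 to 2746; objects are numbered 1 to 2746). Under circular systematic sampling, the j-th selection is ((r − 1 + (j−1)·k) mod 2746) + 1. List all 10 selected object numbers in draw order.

Selection 1: 1559
Selection 2: 1559 + 225 = 1784
Selection 3: 1784 + 225 = 2009
Selection 4: 2009 + 225 = 2234
Selection 5: 2234 + 225 = 2459
Selection 6: 2459 + 225 = 2684
Selection 7: 2684 + 225 = 2909 → 2909 − 2746 = 163
Selection 8: 163 + 225 = 388
Selection 9: 388 + 225 = 613
Selection 10: 613 + 225 = 838

1559, 1784, 2009, 2234, 2459, 2684, 163, 388, 613, 838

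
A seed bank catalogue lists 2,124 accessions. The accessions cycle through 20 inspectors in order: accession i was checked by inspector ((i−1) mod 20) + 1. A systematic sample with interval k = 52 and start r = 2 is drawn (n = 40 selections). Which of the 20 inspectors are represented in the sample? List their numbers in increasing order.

2, 6, 10, 14, 18

Consecutive selections differ by k = 52, so their inspector numbers differ by 52 mod 20 = 12.
gcd(52, 20) = 4, so the sample visits 20/4 = 5 distinct residues mod 20.
Start 2 is inspector 2; the inspectors hit are 2, 6, 10, 14, 18.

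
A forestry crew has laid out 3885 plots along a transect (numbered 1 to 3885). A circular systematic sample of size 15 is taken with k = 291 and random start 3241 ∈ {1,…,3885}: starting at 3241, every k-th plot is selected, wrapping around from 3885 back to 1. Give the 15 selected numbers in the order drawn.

Selection 1: 3241
Selection 2: 3241 + 291 = 3532
Selection 3: 3532 + 291 = 3823
Selection 4: 3823 + 291 = 4114 → 4114 − 3885 = 229
Selection 5: 229 + 291 = 520
Selection 6: 520 + 291 = 811
Selection 7: 811 + 291 = 1102
Selection 8: 1102 + 291 = 1393
Selection 9: 1393 + 291 = 1684
Selection 10: 1684 + 291 = 1975
Selection 11: 1975 + 291 = 2266
Selection 12: 2266 + 291 = 2557
Selection 13: 2557 + 291 = 2848
Selection 14: 2848 + 291 = 3139
Selection 15: 3139 + 291 = 3430

3241, 3532, 3823, 229, 520, 811, 1102, 1393, 1684, 1975, 2266, 2557, 2848, 3139, 3430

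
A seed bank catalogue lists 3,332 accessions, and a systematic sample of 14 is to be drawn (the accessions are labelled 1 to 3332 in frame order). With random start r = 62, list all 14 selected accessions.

k = N/n = 3332/14 = 238
accession 1: 62
accession 2: 62 + 238 = 300
accession 3: 300 + 238 = 538
accession 4: 538 + 238 = 776
accession 5: 776 + 238 = 1014
accession 6: 1014 + 238 = 1252
accession 7: 1252 + 238 = 1490
accession 8: 1490 + 238 = 1728
accession 9: 1728 + 238 = 1966
accession 10: 1966 + 238 = 2204
accession 11: 2204 + 238 = 2442
accession 12: 2442 + 238 = 2680
accession 13: 2680 + 238 = 2918
accession 14: 2918 + 238 = 3156

62, 300, 538, 776, 1014, 1252, 1490, 1728, 1966, 2204, 2442, 2680, 2918, 3156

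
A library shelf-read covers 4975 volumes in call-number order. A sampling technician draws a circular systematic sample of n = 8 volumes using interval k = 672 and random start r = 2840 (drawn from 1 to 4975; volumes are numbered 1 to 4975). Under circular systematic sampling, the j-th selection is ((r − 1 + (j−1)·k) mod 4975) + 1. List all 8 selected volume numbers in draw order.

Selection 1: 2840
Selection 2: 2840 + 672 = 3512
Selection 3: 3512 + 672 = 4184
Selection 4: 4184 + 672 = 4856
Selection 5: 4856 + 672 = 5528 → 5528 − 4975 = 553
Selection 6: 553 + 672 = 1225
Selection 7: 1225 + 672 = 1897
Selection 8: 1897 + 672 = 2569

2840, 3512, 4184, 4856, 553, 1225, 1897, 2569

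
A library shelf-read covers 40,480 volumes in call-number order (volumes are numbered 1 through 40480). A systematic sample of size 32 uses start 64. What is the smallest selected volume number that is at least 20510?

k = 40480/32 = 1265
Steps past start: ⌈(20510 − 64)/1265⌉ = ⌈20446/1265⌉ = 17
Selected volume: 64 + 17×1265 = 21569

21569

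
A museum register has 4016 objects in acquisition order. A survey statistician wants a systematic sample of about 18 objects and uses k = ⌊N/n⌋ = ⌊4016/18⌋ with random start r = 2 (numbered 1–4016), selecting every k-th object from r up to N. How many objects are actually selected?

19

k = ⌊4016/18⌋ = 223
Achieved size = ⌊(4016 − 2)/223⌋ + 1 = ⌊4014/223⌋ + 1 = 18 + 1 = 19
(last selection: 2 + 18×223 = 4016 ≤ 4016; next would be 4239 > 4016)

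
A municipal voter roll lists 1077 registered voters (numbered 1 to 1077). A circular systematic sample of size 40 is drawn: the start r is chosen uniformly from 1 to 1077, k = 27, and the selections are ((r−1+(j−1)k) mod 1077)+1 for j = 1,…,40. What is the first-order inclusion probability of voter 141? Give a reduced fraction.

For each position j, as r ranges over 1…1077 the j-th selection hits every voter exactly once, so voter 141 is selected for exactly 40 of the 1077 starts.
Inclusion probability = 40/1077.

40/1077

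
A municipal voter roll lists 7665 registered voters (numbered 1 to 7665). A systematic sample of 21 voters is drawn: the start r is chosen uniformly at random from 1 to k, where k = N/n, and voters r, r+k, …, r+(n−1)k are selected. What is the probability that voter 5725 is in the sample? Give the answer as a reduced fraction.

1/365

k = 7665/21 = 365.
Voter 5725 is selected iff r ≡ 5725 (mod 365); exactly one such r in {1,…,365}.
Inclusion probability = 1/365.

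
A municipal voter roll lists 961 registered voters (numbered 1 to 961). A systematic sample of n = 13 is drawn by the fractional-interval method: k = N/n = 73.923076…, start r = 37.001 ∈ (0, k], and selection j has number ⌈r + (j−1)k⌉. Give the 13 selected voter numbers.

38, 111, 185, 259, 333, 407, 481, 555, 629, 703, 777, 851, 925

j=1: r + 0k = 37.001 → ⌈·⌉ = 38
j=2: r + 1k = 110.924076… → ⌈·⌉ = 111
j=3: r + 2k = 184.847153… → ⌈·⌉ = 185
j=4: r + 3k = 258.770230… → ⌈·⌉ = 259
j=5: r + 4k = 332.693307… → ⌈·⌉ = 333
j=6: r + 5k = 406.616384… → ⌈·⌉ = 407
j=7: r + 6k = 480.539461… → ⌈·⌉ = 481
j=8: r + 7k = 554.462538… → ⌈·⌉ = 555
j=9: r + 8k = 628.385615… → ⌈·⌉ = 629
j=10: r + 9k = 702.308692… → ⌈·⌉ = 703
j=11: r + 10k = 776.231769… → ⌈·⌉ = 777
j=12: r + 11k = 850.154846… → ⌈·⌉ = 851
j=13: r + 12k = 924.077923… → ⌈·⌉ = 925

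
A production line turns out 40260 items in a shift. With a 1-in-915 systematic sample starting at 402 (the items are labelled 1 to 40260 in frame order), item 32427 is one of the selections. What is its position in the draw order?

36

k = 915
position = (32427 − 402)/915 + 1 = 32025/915 + 1 = 35 + 1 = 36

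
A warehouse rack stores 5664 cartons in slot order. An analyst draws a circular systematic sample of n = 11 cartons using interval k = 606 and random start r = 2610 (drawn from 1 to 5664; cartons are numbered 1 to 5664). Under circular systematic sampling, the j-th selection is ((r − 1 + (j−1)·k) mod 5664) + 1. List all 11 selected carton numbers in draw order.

Selection 1: 2610
Selection 2: 2610 + 606 = 3216
Selection 3: 3216 + 606 = 3822
Selection 4: 3822 + 606 = 4428
Selection 5: 4428 + 606 = 5034
Selection 6: 5034 + 606 = 5640
Selection 7: 5640 + 606 = 6246 → 6246 − 5664 = 582
Selection 8: 582 + 606 = 1188
Selection 9: 1188 + 606 = 1794
Selection 10: 1794 + 606 = 2400
Selection 11: 2400 + 606 = 3006

2610, 3216, 3822, 4428, 5034, 5640, 582, 1188, 1794, 2400, 3006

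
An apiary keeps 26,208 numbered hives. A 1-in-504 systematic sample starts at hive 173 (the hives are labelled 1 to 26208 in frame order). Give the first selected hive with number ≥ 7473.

7733

k = 504
Steps past start: ⌈(7473 − 173)/504⌉ = ⌈7300/504⌉ = 15
Selected hive: 173 + 15×504 = 7733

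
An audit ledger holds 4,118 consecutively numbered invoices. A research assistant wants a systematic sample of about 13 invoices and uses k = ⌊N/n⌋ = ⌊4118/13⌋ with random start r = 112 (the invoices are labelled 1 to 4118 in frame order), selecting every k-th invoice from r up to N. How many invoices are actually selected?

13

k = ⌊4118/13⌋ = 316
Achieved size = ⌊(4118 − 112)/316⌋ + 1 = ⌊4006/316⌋ + 1 = 12 + 1 = 13
(last selection: 112 + 12×316 = 3904 ≤ 4118; next would be 4220 > 4118)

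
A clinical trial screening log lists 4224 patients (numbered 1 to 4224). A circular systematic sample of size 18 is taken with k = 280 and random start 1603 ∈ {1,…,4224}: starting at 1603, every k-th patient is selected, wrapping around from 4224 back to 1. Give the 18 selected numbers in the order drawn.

Selection 1: 1603
Selection 2: 1603 + 280 = 1883
Selection 3: 1883 + 280 = 2163
Selection 4: 2163 + 280 = 2443
Selection 5: 2443 + 280 = 2723
Selection 6: 2723 + 280 = 3003
Selection 7: 3003 + 280 = 3283
Selection 8: 3283 + 280 = 3563
Selection 9: 3563 + 280 = 3843
Selection 10: 3843 + 280 = 4123
Selection 11: 4123 + 280 = 4403 → 4403 − 4224 = 179
Selection 12: 179 + 280 = 459
Selection 13: 459 + 280 = 739
Selection 14: 739 + 280 = 1019
Selection 15: 1019 + 280 = 1299
Selection 16: 1299 + 280 = 1579
Selection 17: 1579 + 280 = 1859
Selection 18: 1859 + 280 = 2139

1603, 1883, 2163, 2443, 2723, 3003, 3283, 3563, 3843, 4123, 179, 459, 739, 1019, 1299, 1579, 1859, 2139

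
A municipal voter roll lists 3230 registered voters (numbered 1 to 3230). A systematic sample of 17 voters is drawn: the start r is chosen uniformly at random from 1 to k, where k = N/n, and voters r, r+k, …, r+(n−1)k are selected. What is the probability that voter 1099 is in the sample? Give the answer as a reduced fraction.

k = 3230/17 = 190.
Voter 1099 is selected iff r ≡ 1099 (mod 190); exactly one such r in {1,…,190}.
Inclusion probability = 1/190.

1/190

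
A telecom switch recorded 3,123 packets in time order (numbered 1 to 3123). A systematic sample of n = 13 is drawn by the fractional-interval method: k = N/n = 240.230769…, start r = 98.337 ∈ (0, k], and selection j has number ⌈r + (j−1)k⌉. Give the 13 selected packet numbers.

j=1: r + 0k = 98.337 → ⌈·⌉ = 99
j=2: r + 1k = 338.567769… → ⌈·⌉ = 339
j=3: r + 2k = 578.798538… → ⌈·⌉ = 579
j=4: r + 3k = 819.029307… → ⌈·⌉ = 820
j=5: r + 4k = 1059.260076… → ⌈·⌉ = 1060
j=6: r + 5k = 1299.490846… → ⌈·⌉ = 1300
j=7: r + 6k = 1539.721615… → ⌈·⌉ = 1540
j=8: r + 7k = 1779.952384… → ⌈·⌉ = 1780
j=9: r + 8k = 2020.183153… → ⌈·⌉ = 2021
j=10: r + 9k = 2260.413923… → ⌈·⌉ = 2261
j=11: r + 10k = 2500.644692… → ⌈·⌉ = 2501
j=12: r + 11k = 2740.875461… → ⌈·⌉ = 2741
j=13: r + 12k = 2981.106230… → ⌈·⌉ = 2982

99, 339, 579, 820, 1060, 1300, 1540, 1780, 2021, 2261, 2501, 2741, 2982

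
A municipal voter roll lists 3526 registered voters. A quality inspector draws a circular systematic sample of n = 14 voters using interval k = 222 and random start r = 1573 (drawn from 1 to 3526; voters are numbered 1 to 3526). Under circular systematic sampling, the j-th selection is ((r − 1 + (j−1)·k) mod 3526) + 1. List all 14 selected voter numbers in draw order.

1573, 1795, 2017, 2239, 2461, 2683, 2905, 3127, 3349, 45, 267, 489, 711, 933

Selection 1: 1573
Selection 2: 1573 + 222 = 1795
Selection 3: 1795 + 222 = 2017
Selection 4: 2017 + 222 = 2239
Selection 5: 2239 + 222 = 2461
Selection 6: 2461 + 222 = 2683
Selection 7: 2683 + 222 = 2905
Selection 8: 2905 + 222 = 3127
Selection 9: 3127 + 222 = 3349
Selection 10: 3349 + 222 = 3571 → 3571 − 3526 = 45
Selection 11: 45 + 222 = 267
Selection 12: 267 + 222 = 489
Selection 13: 489 + 222 = 711
Selection 14: 711 + 222 = 933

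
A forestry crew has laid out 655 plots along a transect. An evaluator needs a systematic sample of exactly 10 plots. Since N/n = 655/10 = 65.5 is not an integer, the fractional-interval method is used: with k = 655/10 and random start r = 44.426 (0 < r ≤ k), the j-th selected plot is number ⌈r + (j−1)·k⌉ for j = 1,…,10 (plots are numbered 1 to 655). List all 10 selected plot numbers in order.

j=1: r + 0k = 44.426 → ⌈·⌉ = 45
j=2: r + 1k = 109.926 → ⌈·⌉ = 110
j=3: r + 2k = 175.426 → ⌈·⌉ = 176
j=4: r + 3k = 240.926 → ⌈·⌉ = 241
j=5: r + 4k = 306.426 → ⌈·⌉ = 307
j=6: r + 5k = 371.926 → ⌈·⌉ = 372
j=7: r + 6k = 437.426 → ⌈·⌉ = 438
j=8: r + 7k = 502.926 → ⌈·⌉ = 503
j=9: r + 8k = 568.426 → ⌈·⌉ = 569
j=10: r + 9k = 633.926 → ⌈·⌉ = 634

45, 110, 176, 241, 307, 372, 438, 503, 569, 634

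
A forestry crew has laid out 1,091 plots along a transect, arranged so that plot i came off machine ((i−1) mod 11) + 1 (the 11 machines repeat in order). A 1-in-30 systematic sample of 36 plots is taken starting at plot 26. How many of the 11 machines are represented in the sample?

Consecutive selections differ by k = 30, so their machine numbers differ by 30 mod 11 = 8.
gcd(30, 11) = 1, so the sample visits 11/1 = 11 distinct residues mod 11.
Start 26 is machine 4; the machines hit are 1, 2, 3, 4, 5, 6, 7, 8, 9, 10, 11.

11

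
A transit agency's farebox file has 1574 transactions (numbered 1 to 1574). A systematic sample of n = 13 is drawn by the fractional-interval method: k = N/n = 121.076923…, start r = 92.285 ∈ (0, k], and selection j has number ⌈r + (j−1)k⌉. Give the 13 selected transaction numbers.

j=1: r + 0k = 92.285 → ⌈·⌉ = 93
j=2: r + 1k = 213.361923… → ⌈·⌉ = 214
j=3: r + 2k = 334.438846… → ⌈·⌉ = 335
j=4: r + 3k = 455.515769… → ⌈·⌉ = 456
j=5: r + 4k = 576.592692… → ⌈·⌉ = 577
j=6: r + 5k = 697.669615… → ⌈·⌉ = 698
j=7: r + 6k = 818.746538… → ⌈·⌉ = 819
j=8: r + 7k = 939.823461… → ⌈·⌉ = 940
j=9: r + 8k = 1060.900384… → ⌈·⌉ = 1061
j=10: r + 9k = 1181.977307… → ⌈·⌉ = 1182
j=11: r + 10k = 1303.054230… → ⌈·⌉ = 1304
j=12: r + 11k = 1424.131153… → ⌈·⌉ = 1425
j=13: r + 12k = 1545.208076… → ⌈·⌉ = 1546

93, 214, 335, 456, 577, 698, 819, 940, 1061, 1182, 1304, 1425, 1546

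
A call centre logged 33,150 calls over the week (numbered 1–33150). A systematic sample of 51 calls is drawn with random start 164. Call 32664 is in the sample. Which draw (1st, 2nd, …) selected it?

k = 33150/51 = 650
position = (32664 − 164)/650 + 1 = 32500/650 + 1 = 50 + 1 = 51

51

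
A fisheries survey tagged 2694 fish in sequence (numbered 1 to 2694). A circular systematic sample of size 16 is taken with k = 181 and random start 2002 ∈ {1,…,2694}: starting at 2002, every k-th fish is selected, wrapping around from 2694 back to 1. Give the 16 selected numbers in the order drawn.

Selection 1: 2002
Selection 2: 2002 + 181 = 2183
Selection 3: 2183 + 181 = 2364
Selection 4: 2364 + 181 = 2545
Selection 5: 2545 + 181 = 2726 → 2726 − 2694 = 32
Selection 6: 32 + 181 = 213
Selection 7: 213 + 181 = 394
Selection 8: 394 + 181 = 575
Selection 9: 575 + 181 = 756
Selection 10: 756 + 181 = 937
Selection 11: 937 + 181 = 1118
Selection 12: 1118 + 181 = 1299
Selection 13: 1299 + 181 = 1480
Selection 14: 1480 + 181 = 1661
Selection 15: 1661 + 181 = 1842
Selection 16: 1842 + 181 = 2023

2002, 2183, 2364, 2545, 32, 213, 394, 575, 756, 937, 1118, 1299, 1480, 1661, 1842, 2023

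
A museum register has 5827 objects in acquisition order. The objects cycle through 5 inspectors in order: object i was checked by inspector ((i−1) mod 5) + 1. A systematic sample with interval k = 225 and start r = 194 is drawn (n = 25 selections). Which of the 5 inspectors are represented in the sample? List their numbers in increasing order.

Consecutive selections differ by k = 225, so their inspector numbers differ by 225 mod 5 = 0.
gcd(225, 5) = 5, so the sample visits 5/5 = 1 distinct residues mod 5.
Start 194 is inspector 4; the inspectors hit are 4.

4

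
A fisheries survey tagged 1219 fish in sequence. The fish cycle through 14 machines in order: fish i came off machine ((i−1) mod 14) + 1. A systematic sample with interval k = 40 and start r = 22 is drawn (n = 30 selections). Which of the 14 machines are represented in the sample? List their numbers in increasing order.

2, 4, 6, 8, 10, 12, 14

Consecutive selections differ by k = 40, so their machine numbers differ by 40 mod 14 = 12.
gcd(40, 14) = 2, so the sample visits 14/2 = 7 distinct residues mod 14.
Start 22 is machine 8; the machines hit are 2, 4, 6, 8, 10, 12, 14.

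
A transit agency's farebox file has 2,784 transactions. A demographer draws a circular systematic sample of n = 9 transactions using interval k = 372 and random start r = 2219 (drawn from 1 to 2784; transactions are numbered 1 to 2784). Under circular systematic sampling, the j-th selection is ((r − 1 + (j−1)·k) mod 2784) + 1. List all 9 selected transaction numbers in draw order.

Selection 1: 2219
Selection 2: 2219 + 372 = 2591
Selection 3: 2591 + 372 = 2963 → 2963 − 2784 = 179
Selection 4: 179 + 372 = 551
Selection 5: 551 + 372 = 923
Selection 6: 923 + 372 = 1295
Selection 7: 1295 + 372 = 1667
Selection 8: 1667 + 372 = 2039
Selection 9: 2039 + 372 = 2411

2219, 2591, 179, 551, 923, 1295, 1667, 2039, 2411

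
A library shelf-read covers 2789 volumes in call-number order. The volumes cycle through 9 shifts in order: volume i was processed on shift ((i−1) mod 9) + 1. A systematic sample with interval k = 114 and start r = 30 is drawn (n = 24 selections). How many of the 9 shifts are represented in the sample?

Consecutive selections differ by k = 114, so their shift numbers differ by 114 mod 9 = 6.
gcd(114, 9) = 3, so the sample visits 9/3 = 3 distinct residues mod 9.
Start 30 is shift 3; the shifts hit are 3, 6, 9.

3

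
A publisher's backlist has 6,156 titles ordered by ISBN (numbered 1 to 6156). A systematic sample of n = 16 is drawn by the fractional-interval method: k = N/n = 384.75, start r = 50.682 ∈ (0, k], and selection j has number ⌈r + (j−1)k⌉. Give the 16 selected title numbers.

j=1: r + 0k = 50.682 → ⌈·⌉ = 51
j=2: r + 1k = 435.432 → ⌈·⌉ = 436
j=3: r + 2k = 820.182 → ⌈·⌉ = 821
j=4: r + 3k = 1204.932 → ⌈·⌉ = 1205
j=5: r + 4k = 1589.682 → ⌈·⌉ = 1590
j=6: r + 5k = 1974.432 → ⌈·⌉ = 1975
j=7: r + 6k = 2359.182 → ⌈·⌉ = 2360
j=8: r + 7k = 2743.932 → ⌈·⌉ = 2744
j=9: r + 8k = 3128.682 → ⌈·⌉ = 3129
j=10: r + 9k = 3513.432 → ⌈·⌉ = 3514
j=11: r + 10k = 3898.182 → ⌈·⌉ = 3899
j=12: r + 11k = 4282.932 → ⌈·⌉ = 4283
j=13: r + 12k = 4667.682 → ⌈·⌉ = 4668
j=14: r + 13k = 5052.432 → ⌈·⌉ = 5053
j=15: r + 14k = 5437.182 → ⌈·⌉ = 5438
j=16: r + 15k = 5821.932 → ⌈·⌉ = 5822

51, 436, 821, 1205, 1590, 1975, 2360, 2744, 3129, 3514, 3899, 4283, 4668, 5053, 5438, 5822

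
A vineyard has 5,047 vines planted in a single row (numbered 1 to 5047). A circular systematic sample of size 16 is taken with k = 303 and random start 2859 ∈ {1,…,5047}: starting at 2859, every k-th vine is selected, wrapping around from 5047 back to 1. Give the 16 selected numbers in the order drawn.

Selection 1: 2859
Selection 2: 2859 + 303 = 3162
Selection 3: 3162 + 303 = 3465
Selection 4: 3465 + 303 = 3768
Selection 5: 3768 + 303 = 4071
Selection 6: 4071 + 303 = 4374
Selection 7: 4374 + 303 = 4677
Selection 8: 4677 + 303 = 4980
Selection 9: 4980 + 303 = 5283 → 5283 − 5047 = 236
Selection 10: 236 + 303 = 539
Selection 11: 539 + 303 = 842
Selection 12: 842 + 303 = 1145
Selection 13: 1145 + 303 = 1448
Selection 14: 1448 + 303 = 1751
Selection 15: 1751 + 303 = 2054
Selection 16: 2054 + 303 = 2357

2859, 3162, 3465, 3768, 4071, 4374, 4677, 4980, 236, 539, 842, 1145, 1448, 1751, 2054, 2357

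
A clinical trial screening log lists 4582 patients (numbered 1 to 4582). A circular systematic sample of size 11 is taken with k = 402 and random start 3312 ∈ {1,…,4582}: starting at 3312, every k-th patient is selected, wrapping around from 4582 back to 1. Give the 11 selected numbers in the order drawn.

Selection 1: 3312
Selection 2: 3312 + 402 = 3714
Selection 3: 3714 + 402 = 4116
Selection 4: 4116 + 402 = 4518
Selection 5: 4518 + 402 = 4920 → 4920 − 4582 = 338
Selection 6: 338 + 402 = 740
Selection 7: 740 + 402 = 1142
Selection 8: 1142 + 402 = 1544
Selection 9: 1544 + 402 = 1946
Selection 10: 1946 + 402 = 2348
Selection 11: 2348 + 402 = 2750

3312, 3714, 4116, 4518, 338, 740, 1142, 1544, 1946, 2348, 2750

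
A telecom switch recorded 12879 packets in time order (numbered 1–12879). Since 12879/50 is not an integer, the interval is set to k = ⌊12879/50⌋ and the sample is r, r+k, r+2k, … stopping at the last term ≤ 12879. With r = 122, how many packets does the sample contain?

k = ⌊12879/50⌋ = 257
Achieved size = ⌊(12879 − 122)/257⌋ + 1 = ⌊12757/257⌋ + 1 = 49 + 1 = 50
(last selection: 122 + 49×257 = 12715 ≤ 12879; next would be 12972 > 12879)

50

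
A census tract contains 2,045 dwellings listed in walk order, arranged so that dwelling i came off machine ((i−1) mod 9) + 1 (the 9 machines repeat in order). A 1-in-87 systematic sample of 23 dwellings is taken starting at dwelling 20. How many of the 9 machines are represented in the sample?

Consecutive selections differ by k = 87, so their machine numbers differ by 87 mod 9 = 6.
gcd(87, 9) = 3, so the sample visits 9/3 = 3 distinct residues mod 9.
Start 20 is machine 2; the machines hit are 2, 5, 8.

3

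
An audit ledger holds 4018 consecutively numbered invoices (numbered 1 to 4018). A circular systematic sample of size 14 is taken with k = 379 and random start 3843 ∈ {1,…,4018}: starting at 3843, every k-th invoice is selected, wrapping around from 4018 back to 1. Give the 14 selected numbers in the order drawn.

Selection 1: 3843
Selection 2: 3843 + 379 = 4222 → 4222 − 4018 = 204
Selection 3: 204 + 379 = 583
Selection 4: 583 + 379 = 962
Selection 5: 962 + 379 = 1341
Selection 6: 1341 + 379 = 1720
Selection 7: 1720 + 379 = 2099
Selection 8: 2099 + 379 = 2478
Selection 9: 2478 + 379 = 2857
Selection 10: 2857 + 379 = 3236
Selection 11: 3236 + 379 = 3615
Selection 12: 3615 + 379 = 3994
Selection 13: 3994 + 379 = 4373 → 4373 − 4018 = 355
Selection 14: 355 + 379 = 734

3843, 204, 583, 962, 1341, 1720, 2099, 2478, 2857, 3236, 3615, 3994, 355, 734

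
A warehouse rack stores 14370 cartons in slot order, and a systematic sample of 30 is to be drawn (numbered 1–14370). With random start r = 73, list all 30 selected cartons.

k = N/n = 14370/30 = 479
carton 1: 73
carton 2: 73 + 479 = 552
carton 3: 552 + 479 = 1031
carton 4: 1031 + 479 = 1510
carton 5: 1510 + 479 = 1989
carton 6: 1989 + 479 = 2468
carton 7: 2468 + 479 = 2947
carton 8: 2947 + 479 = 3426
carton 9: 3426 + 479 = 3905
carton 10: 3905 + 479 = 4384
carton 11: 4384 + 479 = 4863
carton 12: 4863 + 479 = 5342
carton 13: 5342 + 479 = 5821
carton 14: 5821 + 479 = 6300
carton 15: 6300 + 479 = 6779
carton 16: 6779 + 479 = 7258
carton 17: 7258 + 479 = 7737
carton 18: 7737 + 479 = 8216
carton 19: 8216 + 479 = 8695
carton 20: 8695 + 479 = 9174
carton 21: 9174 + 479 = 9653
carton 22: 9653 + 479 = 10132
carton 23: 10132 + 479 = 10611
carton 24: 10611 + 479 = 11090
carton 25: 11090 + 479 = 11569
carton 26: 11569 + 479 = 12048
carton 27: 12048 + 479 = 12527
carton 28: 12527 + 479 = 13006
carton 29: 13006 + 479 = 13485
carton 30: 13485 + 479 = 13964

73, 552, 1031, 1510, 1989, 2468, 2947, 3426, 3905, 4384, 4863, 5342, 5821, 6300, 6779, 7258, 7737, 8216, 8695, 9174, 9653, 10132, 10611, 11090, 11569, 12048, 12527, 13006, 13485, 13964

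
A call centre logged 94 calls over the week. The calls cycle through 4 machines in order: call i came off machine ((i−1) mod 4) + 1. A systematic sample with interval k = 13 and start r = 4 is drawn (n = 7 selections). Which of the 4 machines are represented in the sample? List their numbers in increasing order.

Consecutive selections differ by k = 13, so their machine numbers differ by 13 mod 4 = 1.
gcd(13, 4) = 1, so the sample visits 4/1 = 4 distinct residues mod 4.
Start 4 is machine 4; the machines hit are 1, 2, 3, 4.

1, 2, 3, 4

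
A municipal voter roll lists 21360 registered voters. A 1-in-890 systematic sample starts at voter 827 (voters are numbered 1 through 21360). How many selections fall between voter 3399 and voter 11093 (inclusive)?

k = 890
First selection ≥ 3399: 827 + ⌈(3399−827)/890⌉·890 = 827 + 3×890 = 3497
Last selection ≤ 11093: 827 + ⌊(11093−827)/890⌋·890 = 827 + 11×890 = 10617
Count = 11 − 3 + 1 = 9

9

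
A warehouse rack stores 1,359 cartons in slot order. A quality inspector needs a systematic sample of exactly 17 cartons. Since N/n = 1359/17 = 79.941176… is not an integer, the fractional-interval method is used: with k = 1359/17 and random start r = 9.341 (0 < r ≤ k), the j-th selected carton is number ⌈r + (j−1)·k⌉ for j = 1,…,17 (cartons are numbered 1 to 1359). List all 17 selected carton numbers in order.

j=1: r + 0k = 9.341 → ⌈·⌉ = 10
j=2: r + 1k = 89.282176… → ⌈·⌉ = 90
j=3: r + 2k = 169.223352… → ⌈·⌉ = 170
j=4: r + 3k = 249.164529… → ⌈·⌉ = 250
j=5: r + 4k = 329.105705… → ⌈·⌉ = 330
j=6: r + 5k = 409.046882… → ⌈·⌉ = 410
j=7: r + 6k = 488.988058… → ⌈·⌉ = 489
j=8: r + 7k = 568.929235… → ⌈·⌉ = 569
j=9: r + 8k = 648.870411… → ⌈·⌉ = 649
j=10: r + 9k = 728.811588… → ⌈·⌉ = 729
j=11: r + 10k = 808.752764… → ⌈·⌉ = 809
j=12: r + 11k = 888.693941… → ⌈·⌉ = 889
j=13: r + 12k = 968.635117… → ⌈·⌉ = 969
j=14: r + 13k = 1048.576294… → ⌈·⌉ = 1049
j=15: r + 14k = 1128.517470… → ⌈·⌉ = 1129
j=16: r + 15k = 1208.458647… → ⌈·⌉ = 1209
j=17: r + 16k = 1288.399823… → ⌈·⌉ = 1289

10, 90, 170, 250, 330, 410, 489, 569, 649, 729, 809, 889, 969, 1049, 1129, 1209, 1289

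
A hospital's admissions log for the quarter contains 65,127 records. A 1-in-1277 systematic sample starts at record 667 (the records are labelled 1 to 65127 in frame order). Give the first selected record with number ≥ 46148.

k = 1277
Steps past start: ⌈(46148 − 667)/1277⌉ = ⌈45481/1277⌉ = 36
Selected record: 667 + 36×1277 = 46639

46639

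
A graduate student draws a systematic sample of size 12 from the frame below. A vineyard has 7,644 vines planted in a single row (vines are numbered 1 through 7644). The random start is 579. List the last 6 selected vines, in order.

k = N/n = 7644/12 = 637
7th selection = 579 + 6×637 = 4401
8th: 4401 + 637 = 5038
9th: 5038 + 637 = 5675
10th: 5675 + 637 = 6312
11th: 6312 + 637 = 6949
12th: 6949 + 637 = 7586

4401, 5038, 5675, 6312, 6949, 7586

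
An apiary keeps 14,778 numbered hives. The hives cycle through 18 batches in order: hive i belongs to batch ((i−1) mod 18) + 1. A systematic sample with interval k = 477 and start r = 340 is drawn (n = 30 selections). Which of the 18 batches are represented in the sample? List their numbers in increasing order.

7, 16

Consecutive selections differ by k = 477, so their batch numbers differ by 477 mod 18 = 9.
gcd(477, 18) = 9, so the sample visits 18/9 = 2 distinct residues mod 18.
Start 340 is batch 16; the batches hit are 7, 16.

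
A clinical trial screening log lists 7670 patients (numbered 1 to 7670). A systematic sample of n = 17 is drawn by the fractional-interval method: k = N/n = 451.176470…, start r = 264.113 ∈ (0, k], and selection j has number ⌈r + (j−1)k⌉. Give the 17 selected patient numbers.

265, 716, 1167, 1618, 2069, 2520, 2972, 3423, 3874, 4325, 4776, 5228, 5679, 6130, 6581, 7032, 7483

j=1: r + 0k = 264.113 → ⌈·⌉ = 265
j=2: r + 1k = 715.289470… → ⌈·⌉ = 716
j=3: r + 2k = 1166.465941… → ⌈·⌉ = 1167
j=4: r + 3k = 1617.642411… → ⌈·⌉ = 1618
j=5: r + 4k = 2068.818882… → ⌈·⌉ = 2069
j=6: r + 5k = 2519.995352… → ⌈·⌉ = 2520
j=7: r + 6k = 2971.171823… → ⌈·⌉ = 2972
j=8: r + 7k = 3422.348294… → ⌈·⌉ = 3423
j=9: r + 8k = 3873.524764… → ⌈·⌉ = 3874
j=10: r + 9k = 4324.701235… → ⌈·⌉ = 4325
j=11: r + 10k = 4775.877705… → ⌈·⌉ = 4776
j=12: r + 11k = 5227.054176… → ⌈·⌉ = 5228
j=13: r + 12k = 5678.230647… → ⌈·⌉ = 5679
j=14: r + 13k = 6129.407117… → ⌈·⌉ = 6130
j=15: r + 14k = 6580.583588… → ⌈·⌉ = 6581
j=16: r + 15k = 7031.760058… → ⌈·⌉ = 7032
j=17: r + 16k = 7482.936529… → ⌈·⌉ = 7483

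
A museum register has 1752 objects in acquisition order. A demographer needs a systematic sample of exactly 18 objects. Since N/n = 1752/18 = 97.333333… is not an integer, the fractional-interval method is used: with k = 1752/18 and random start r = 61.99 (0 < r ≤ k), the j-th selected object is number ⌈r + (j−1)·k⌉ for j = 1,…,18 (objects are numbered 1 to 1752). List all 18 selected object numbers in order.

j=1: r + 0k = 61.99 → ⌈·⌉ = 62
j=2: r + 1k = 159.323333… → ⌈·⌉ = 160
j=3: r + 2k = 256.656666… → ⌈·⌉ = 257
j=4: r + 3k = 353.99 → ⌈·⌉ = 354
j=5: r + 4k = 451.323333… → ⌈·⌉ = 452
j=6: r + 5k = 548.656666… → ⌈·⌉ = 549
j=7: r + 6k = 645.99 → ⌈·⌉ = 646
j=8: r + 7k = 743.323333… → ⌈·⌉ = 744
j=9: r + 8k = 840.656666… → ⌈·⌉ = 841
j=10: r + 9k = 937.99 → ⌈·⌉ = 938
j=11: r + 10k = 1035.323333… → ⌈·⌉ = 1036
j=12: r + 11k = 1132.656666… → ⌈·⌉ = 1133
j=13: r + 12k = 1229.99 → ⌈·⌉ = 1230
j=14: r + 13k = 1327.323333… → ⌈·⌉ = 1328
j=15: r + 14k = 1424.656666… → ⌈·⌉ = 1425
j=16: r + 15k = 1521.99 → ⌈·⌉ = 1522
j=17: r + 16k = 1619.323333… → ⌈·⌉ = 1620
j=18: r + 17k = 1716.656666… → ⌈·⌉ = 1717

62, 160, 257, 354, 452, 549, 646, 744, 841, 938, 1036, 1133, 1230, 1328, 1425, 1522, 1620, 1717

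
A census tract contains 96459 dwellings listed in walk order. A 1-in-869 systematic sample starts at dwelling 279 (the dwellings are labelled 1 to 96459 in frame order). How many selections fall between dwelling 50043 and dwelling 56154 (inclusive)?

7

k = 869
First selection ≥ 50043: 279 + ⌈(50043−279)/869⌉·869 = 279 + 58×869 = 50681
Last selection ≤ 56154: 279 + ⌊(56154−279)/869⌋·869 = 279 + 64×869 = 55895
Count = 64 − 58 + 1 = 7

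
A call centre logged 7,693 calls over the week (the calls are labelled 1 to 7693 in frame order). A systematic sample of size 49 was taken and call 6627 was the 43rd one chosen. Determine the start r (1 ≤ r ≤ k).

33

k = 7693/49 = 157
r = 6627 − (43−1)×157 = 6627 − 6594 = 33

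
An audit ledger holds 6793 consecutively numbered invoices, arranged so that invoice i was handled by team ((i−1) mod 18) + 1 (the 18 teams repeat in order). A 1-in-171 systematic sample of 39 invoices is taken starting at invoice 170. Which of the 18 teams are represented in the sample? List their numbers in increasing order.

Consecutive selections differ by k = 171, so their team numbers differ by 171 mod 18 = 9.
gcd(171, 18) = 9, so the sample visits 18/9 = 2 distinct residues mod 18.
Start 170 is team 8; the teams hit are 8, 17.

8, 17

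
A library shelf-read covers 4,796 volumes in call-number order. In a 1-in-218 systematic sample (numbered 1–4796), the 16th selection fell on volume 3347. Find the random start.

77

k = 218
r = 3347 − (16−1)×218 = 3347 − 3270 = 77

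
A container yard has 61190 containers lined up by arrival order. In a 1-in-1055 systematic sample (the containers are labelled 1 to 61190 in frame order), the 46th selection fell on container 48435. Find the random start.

k = 1055
r = 48435 − (46−1)×1055 = 48435 − 47475 = 960

960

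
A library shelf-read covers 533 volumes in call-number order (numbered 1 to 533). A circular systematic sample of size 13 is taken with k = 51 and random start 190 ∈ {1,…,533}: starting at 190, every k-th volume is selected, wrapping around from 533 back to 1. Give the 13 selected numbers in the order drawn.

190, 241, 292, 343, 394, 445, 496, 14, 65, 116, 167, 218, 269

Selection 1: 190
Selection 2: 190 + 51 = 241
Selection 3: 241 + 51 = 292
Selection 4: 292 + 51 = 343
Selection 5: 343 + 51 = 394
Selection 6: 394 + 51 = 445
Selection 7: 445 + 51 = 496
Selection 8: 496 + 51 = 547 → 547 − 533 = 14
Selection 9: 14 + 51 = 65
Selection 10: 65 + 51 = 116
Selection 11: 116 + 51 = 167
Selection 12: 167 + 51 = 218
Selection 13: 218 + 51 = 269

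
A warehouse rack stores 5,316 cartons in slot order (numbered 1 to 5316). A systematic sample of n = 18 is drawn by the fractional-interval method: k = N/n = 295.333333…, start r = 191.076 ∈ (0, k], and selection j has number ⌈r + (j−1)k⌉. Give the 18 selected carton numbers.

j=1: r + 0k = 191.076 → ⌈·⌉ = 192
j=2: r + 1k = 486.409333… → ⌈·⌉ = 487
j=3: r + 2k = 781.742666… → ⌈·⌉ = 782
j=4: r + 3k = 1077.076 → ⌈·⌉ = 1078
j=5: r + 4k = 1372.409333… → ⌈·⌉ = 1373
j=6: r + 5k = 1667.742666… → ⌈·⌉ = 1668
j=7: r + 6k = 1963.076 → ⌈·⌉ = 1964
j=8: r + 7k = 2258.409333… → ⌈·⌉ = 2259
j=9: r + 8k = 2553.742666… → ⌈·⌉ = 2554
j=10: r + 9k = 2849.076 → ⌈·⌉ = 2850
j=11: r + 10k = 3144.409333… → ⌈·⌉ = 3145
j=12: r + 11k = 3439.742666… → ⌈·⌉ = 3440
j=13: r + 12k = 3735.076 → ⌈·⌉ = 3736
j=14: r + 13k = 4030.409333… → ⌈·⌉ = 4031
j=15: r + 14k = 4325.742666… → ⌈·⌉ = 4326
j=16: r + 15k = 4621.076 → ⌈·⌉ = 4622
j=17: r + 16k = 4916.409333… → ⌈·⌉ = 4917
j=18: r + 17k = 5211.742666… → ⌈·⌉ = 5212

192, 487, 782, 1078, 1373, 1668, 1964, 2259, 2554, 2850, 3145, 3440, 3736, 4031, 4326, 4622, 4917, 5212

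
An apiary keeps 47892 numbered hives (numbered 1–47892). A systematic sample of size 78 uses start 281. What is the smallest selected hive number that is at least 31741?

k = 47892/78 = 614
Steps past start: ⌈(31741 − 281)/614⌉ = ⌈31460/614⌉ = 52
Selected hive: 281 + 52×614 = 32209

32209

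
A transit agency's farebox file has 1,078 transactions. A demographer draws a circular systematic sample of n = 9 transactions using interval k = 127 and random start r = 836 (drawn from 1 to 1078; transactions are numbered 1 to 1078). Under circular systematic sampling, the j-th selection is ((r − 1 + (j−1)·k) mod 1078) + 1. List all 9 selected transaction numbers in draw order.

836, 963, 12, 139, 266, 393, 520, 647, 774

Selection 1: 836
Selection 2: 836 + 127 = 963
Selection 3: 963 + 127 = 1090 → 1090 − 1078 = 12
Selection 4: 12 + 127 = 139
Selection 5: 139 + 127 = 266
Selection 6: 266 + 127 = 393
Selection 7: 393 + 127 = 520
Selection 8: 520 + 127 = 647
Selection 9: 647 + 127 = 774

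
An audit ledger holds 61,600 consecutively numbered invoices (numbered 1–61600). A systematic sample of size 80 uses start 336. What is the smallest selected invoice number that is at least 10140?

10346

k = 61600/80 = 770
Steps past start: ⌈(10140 − 336)/770⌉ = ⌈9804/770⌉ = 13
Selected invoice: 336 + 13×770 = 10346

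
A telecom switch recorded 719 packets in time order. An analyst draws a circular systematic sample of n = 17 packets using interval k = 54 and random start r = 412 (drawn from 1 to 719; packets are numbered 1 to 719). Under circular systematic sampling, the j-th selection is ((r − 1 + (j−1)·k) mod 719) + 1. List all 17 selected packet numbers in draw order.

Selection 1: 412
Selection 2: 412 + 54 = 466
Selection 3: 466 + 54 = 520
Selection 4: 520 + 54 = 574
Selection 5: 574 + 54 = 628
Selection 6: 628 + 54 = 682
Selection 7: 682 + 54 = 736 → 736 − 719 = 17
Selection 8: 17 + 54 = 71
Selection 9: 71 + 54 = 125
Selection 10: 125 + 54 = 179
Selection 11: 179 + 54 = 233
Selection 12: 233 + 54 = 287
Selection 13: 287 + 54 = 341
Selection 14: 341 + 54 = 395
Selection 15: 395 + 54 = 449
Selection 16: 449 + 54 = 503
Selection 17: 503 + 54 = 557

412, 466, 520, 574, 628, 682, 17, 71, 125, 179, 233, 287, 341, 395, 449, 503, 557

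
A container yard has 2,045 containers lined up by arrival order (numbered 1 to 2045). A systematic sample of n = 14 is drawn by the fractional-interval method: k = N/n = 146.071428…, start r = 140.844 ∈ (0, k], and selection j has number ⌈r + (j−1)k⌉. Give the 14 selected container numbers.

j=1: r + 0k = 140.844 → ⌈·⌉ = 141
j=2: r + 1k = 286.915428… → ⌈·⌉ = 287
j=3: r + 2k = 432.986857… → ⌈·⌉ = 433
j=4: r + 3k = 579.058285… → ⌈·⌉ = 580
j=5: r + 4k = 725.129714… → ⌈·⌉ = 726
j=6: r + 5k = 871.201142… → ⌈·⌉ = 872
j=7: r + 6k = 1017.272571… → ⌈·⌉ = 1018
j=8: r + 7k = 1163.344 → ⌈·⌉ = 1164
j=9: r + 8k = 1309.415428… → ⌈·⌉ = 1310
j=10: r + 9k = 1455.486857… → ⌈·⌉ = 1456
j=11: r + 10k = 1601.558285… → ⌈·⌉ = 1602
j=12: r + 11k = 1747.629714… → ⌈·⌉ = 1748
j=13: r + 12k = 1893.701142… → ⌈·⌉ = 1894
j=14: r + 13k = 2039.772571… → ⌈·⌉ = 2040

141, 287, 433, 580, 726, 872, 1018, 1164, 1310, 1456, 1602, 1748, 1894, 2040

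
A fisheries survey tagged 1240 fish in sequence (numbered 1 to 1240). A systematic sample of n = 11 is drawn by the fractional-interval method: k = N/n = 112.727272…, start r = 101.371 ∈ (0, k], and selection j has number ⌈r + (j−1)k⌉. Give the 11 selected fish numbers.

j=1: r + 0k = 101.371 → ⌈·⌉ = 102
j=2: r + 1k = 214.098272… → ⌈·⌉ = 215
j=3: r + 2k = 326.825545… → ⌈·⌉ = 327
j=4: r + 3k = 439.552818… → ⌈·⌉ = 440
j=5: r + 4k = 552.280090… → ⌈·⌉ = 553
j=6: r + 5k = 665.007363… → ⌈·⌉ = 666
j=7: r + 6k = 777.734636… → ⌈·⌉ = 778
j=8: r + 7k = 890.461909… → ⌈·⌉ = 891
j=9: r + 8k = 1003.189181… → ⌈·⌉ = 1004
j=10: r + 9k = 1115.916454… → ⌈·⌉ = 1116
j=11: r + 10k = 1228.643727… → ⌈·⌉ = 1229

102, 215, 327, 440, 553, 666, 778, 891, 1004, 1116, 1229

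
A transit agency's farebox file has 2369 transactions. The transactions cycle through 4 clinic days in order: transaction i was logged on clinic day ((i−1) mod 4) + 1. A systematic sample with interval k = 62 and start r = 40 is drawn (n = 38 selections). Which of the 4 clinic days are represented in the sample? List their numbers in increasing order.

2, 4

Consecutive selections differ by k = 62, so their clinic day numbers differ by 62 mod 4 = 2.
gcd(62, 4) = 2, so the sample visits 4/2 = 2 distinct residues mod 4.
Start 40 is clinic day 4; the clinic days hit are 2, 4.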